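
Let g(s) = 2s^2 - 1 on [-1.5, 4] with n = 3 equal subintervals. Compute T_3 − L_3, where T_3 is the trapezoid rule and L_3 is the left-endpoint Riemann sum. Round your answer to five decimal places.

25.20833

T_3 ≈ 45.5787037.
L_3 ≈ 20.3703704.
T_3 − L_3 ≈ 25.20833.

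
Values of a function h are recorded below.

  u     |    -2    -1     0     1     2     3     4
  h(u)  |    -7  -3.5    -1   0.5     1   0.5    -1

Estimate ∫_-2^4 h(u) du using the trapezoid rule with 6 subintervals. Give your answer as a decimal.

Δu = 1.
T_6 = (1/2)·[(-7) + 2·(-3.5) + 2·(-1) + 2·0.5 + 2·1 + 2·0.5 + (-1)] = -6.5.

-6.5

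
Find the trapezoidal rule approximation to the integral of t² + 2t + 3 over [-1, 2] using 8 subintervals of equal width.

15.0703125

Δt = (2 − (-1))/8 = 0.375.
f(-1) = 2, f(-0.625) = 2.140625, f(-0.25) = 2.5625, f(0.125) = 3.265625, f(0.5) = 4.25, f(0.875) = 5.515625, f(1.25) = 7.0625, f(1.625) = 8.890625, f(2) = 11.
T_8 = (Δt/2)·[f(t_0) + 2f(t_1) + ... + 2f(t_{7}) + f(t_8)].
Sum = 15.0703125.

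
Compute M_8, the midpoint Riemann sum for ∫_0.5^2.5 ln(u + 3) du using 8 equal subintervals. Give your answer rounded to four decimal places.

Δu = (2.5 − 0.5)/8 = 0.25.
Midpoints: 0.625, 0.875, 1.125, 1.375, 1.625, 1.875, 2.125, 2.375.
f(0.625) ≈ 1.2879, f(0.875) ≈ 1.3545, f(1.125) ≈ 1.4171, f(1.375) ≈ 1.4759, f(1.625) ≈ 1.5315, f(1.875) ≈ 1.5841, f(2.125) ≈ 1.6341, f(2.375) ≈ 1.6818.
Sum = Δu · [f(0.625) + f(0.875) + f(1.125) + ...].
Sum ≈ 2.9917.

2.9917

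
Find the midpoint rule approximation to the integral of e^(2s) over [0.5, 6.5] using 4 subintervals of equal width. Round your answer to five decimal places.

155831.12142

Δs = (6.5 − 0.5)/4 = 1.5.
Midpoints: 1.25, 2.75, 4.25, 5.75.
f(1.25) ≈ 12.18249, f(2.75) ≈ 244.69193, f(4.25) ≈ 4914.76884, f(5.75) ≈ 98715.77101.
Sum = Δs · [f(1.25) + f(2.75) + f(4.25) + f(5.75)].
Sum ≈ 155831.12142.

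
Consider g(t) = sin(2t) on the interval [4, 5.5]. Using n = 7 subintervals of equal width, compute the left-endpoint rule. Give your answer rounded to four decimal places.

Δt = (5.5 − 4)/7 = 3/14.
Left endpoints: 4, 59/14, 31/7, 65/14, 34/7, 71/14, 37/7.
g(4) ≈ 0.9894, g(59/14) ≈ 0.8394, g(31/7) ≈ 0.5376, g(65/14) ≈ 0.1386, g(34/7) ≈ -0.2855, g(71/14) ≈ -0.6579, g(37/7) ≈ -0.9114.
Sum = Δt · [g(4) + g(59/14) + g(31/7) + ...].
Sum ≈ 0.1393.

0.1393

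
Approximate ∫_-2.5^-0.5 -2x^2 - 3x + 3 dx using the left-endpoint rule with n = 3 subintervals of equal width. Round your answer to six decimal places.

Δx = (-0.5 − (-2.5))/3 = 2/3.
Left endpoints: -2.5, -11/6, -7/6.
f(-2.5) = -2, f(-11/6) = 16/9, f(-7/6) = 34/9.
Sum = Δx · [f(-2.5) + f(-11/6) + f(-7/6)].
Sum ≈ 2.370370.

2.370370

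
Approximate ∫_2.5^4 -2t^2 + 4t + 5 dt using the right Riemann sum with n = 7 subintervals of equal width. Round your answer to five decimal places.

Δt = (4 − 2.5)/7 = 3/14.
Right endpoints: 19/7, 41/14, 22/7, 47/14, 25/7, 53/14, 4.
f(19/7) = 55/49, f(41/14) = -43/98, f(22/7) = -107/49, f(47/14) = -403/98, f(25/7) = -305/49, f(53/14) = -835/98, f(4) = -11.
Sum = Δt · [f(19/7) + f(41/14) + f(22/7) + ...].
Sum ≈ -6.71939.

-6.71939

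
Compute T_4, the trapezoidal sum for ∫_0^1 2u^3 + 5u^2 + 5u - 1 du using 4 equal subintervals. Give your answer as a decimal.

3.75

Δu = (1 − 0)/4 = 0.25.
f(0) = -1, f(0.25) = 0.59375, f(0.5) = 3, f(0.75) = 6.40625, f(1) = 11.
T_4 = (Δu/2)·[f(u_0) + 2f(u_1) + 2f(u_2) + 2f(u_3) + f(u_4)].
Sum = 3.75.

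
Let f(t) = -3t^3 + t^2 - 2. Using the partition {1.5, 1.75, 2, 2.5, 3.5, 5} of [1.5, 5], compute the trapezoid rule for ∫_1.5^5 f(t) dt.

Subinterval widths: 0.25, 0.25, 0.5, 1, 1.5.
f(1.5) = -9.875, f(1.75) = -15.015625, f(2) = -22, f(2.5) = -42.625, f(3.5) = -118.375, f(5) = -352.
On each subinterval the trapezoid contributes (Δt_i/2)·[f(t_{i-1}) + f(t_i)].
Sum = -457.17578125.

-457.17578125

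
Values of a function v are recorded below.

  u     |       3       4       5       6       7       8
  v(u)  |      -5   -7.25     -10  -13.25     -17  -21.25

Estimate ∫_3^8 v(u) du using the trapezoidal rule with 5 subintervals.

Δu = 1.
T_5 = (1/2)·[(-5) + 2·(-7.25) + 2·(-10) + 2·(-13.25) + 2·(-17) + (-21.25)] = -60.625.

-60.625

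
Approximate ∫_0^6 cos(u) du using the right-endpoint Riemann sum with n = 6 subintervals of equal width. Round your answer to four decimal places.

-0.2756

Δu = (6 − 0)/6 = 1.
Right endpoints: 1, 2, 3, 4, 5, 6.
f(1) ≈ 0.5403, f(2) ≈ -0.4161, f(3) ≈ -0.9900, f(4) ≈ -0.6536, f(5) ≈ 0.2837, f(6) ≈ 0.9602.
Sum = Δu · [f(1) + f(2) + f(3) + ...].
Sum ≈ -0.2756.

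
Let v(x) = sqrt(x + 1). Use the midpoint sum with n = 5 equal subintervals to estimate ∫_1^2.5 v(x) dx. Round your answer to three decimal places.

2.480

Δx = (2.5 − 1)/5 = 0.3.
Midpoints: 1.15, 1.45, 1.75, 2.05, 2.35.
v(1.15) ≈ 1.466, v(1.45) ≈ 1.565, v(1.75) ≈ 1.658, v(2.05) ≈ 1.746, v(2.35) ≈ 1.830.
Sum = Δx · [v(1.15) + v(1.45) + v(1.75) + v(2.05) + v(2.35)].
Sum ≈ 2.480.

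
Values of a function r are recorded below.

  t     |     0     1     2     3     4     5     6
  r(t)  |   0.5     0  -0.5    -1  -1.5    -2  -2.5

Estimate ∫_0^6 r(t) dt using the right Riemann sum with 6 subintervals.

Δt = 1.
Sum = 1·[0 + (-0.5) + (-1) + (-1.5) + (-2) + (-2.5)] = -7.5.

-7.5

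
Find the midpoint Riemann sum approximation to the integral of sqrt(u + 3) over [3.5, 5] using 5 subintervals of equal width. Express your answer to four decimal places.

4.0371

Δu = (5 − 3.5)/5 = 0.3.
Midpoints: 3.65, 3.95, 4.25, 4.55, 4.85.
f(3.65) ≈ 2.5788, f(3.95) ≈ 2.6363, f(4.25) ≈ 2.6926, f(4.55) ≈ 2.7477, f(4.85) ≈ 2.8018.
Sum = Δu · [f(3.65) + f(3.95) + f(4.25) + f(4.55) + f(4.85)].
Sum ≈ 4.0371.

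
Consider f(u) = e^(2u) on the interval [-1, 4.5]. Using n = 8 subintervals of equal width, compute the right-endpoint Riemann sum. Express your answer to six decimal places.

7455.931987

Δu = (4.5 − (-1))/8 = 0.6875.
Right endpoints: -0.3125, 0.375, 1.0625, 1.75, 2.4375, 3.125, 3.8125, 4.5.
f(-0.3125) ≈ 0.535261, f(0.375) ≈ 2.117000, f(1.0625) ≈ 8.372897, f(1.75) ≈ 33.115452, f(2.4375) ≈ 130.974153, f(3.125) ≈ 518.012825, f(3.8125) ≈ 2048.780465, f(4.5) ≈ 8103.083928.
Sum = Δu · [f(-0.3125) + f(0.375) + f(1.0625) + ...].
Sum ≈ 7455.931987.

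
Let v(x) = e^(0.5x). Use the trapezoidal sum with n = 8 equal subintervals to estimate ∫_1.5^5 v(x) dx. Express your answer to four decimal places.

Δx = (5 − 1.5)/8 = 0.4375.
v(1.5) ≈ 2.1170, v(1.9375) ≈ 2.6346, v(2.375) ≈ 3.2789, v(2.8125) ≈ 4.0806, v(3.25) ≈ 5.0784, v(3.6875) ≈ 6.3202, v(4.125) ≈ 7.8656, v(4.5625) ≈ 9.7889, v(5) ≈ 12.1825.
T_8 = (Δx/2)·[v(x_0) + 2v(x_1) + ... + 2v(x_{7}) + v(x_8)].
Sum ≈ 20.2112.

20.2112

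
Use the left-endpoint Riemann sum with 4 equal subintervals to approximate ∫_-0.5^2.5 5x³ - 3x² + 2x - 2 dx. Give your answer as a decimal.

Δx = (2.5 − (-0.5))/4 = 0.75.
Left endpoints: -0.5, 0.25, 1, 1.75.
f(-0.5) = -4.375, f(0.25) = -1.609375, f(1) = 2, f(1.75) = 19.109375.
Sum = Δx · [f(-0.5) + f(0.25) + f(1) + f(1.75)].
Sum = 11.34375.

11.34375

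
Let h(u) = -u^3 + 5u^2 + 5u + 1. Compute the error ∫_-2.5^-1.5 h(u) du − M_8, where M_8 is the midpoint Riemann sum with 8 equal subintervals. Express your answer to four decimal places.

Exact integral: ∫_-2.5^-1.5 h(u) du ≈ 19.916667.
M_8 = 19.90234375.
Error ≈ 19.916667 − 19.90234375 ≈ 0.0143.

0.0143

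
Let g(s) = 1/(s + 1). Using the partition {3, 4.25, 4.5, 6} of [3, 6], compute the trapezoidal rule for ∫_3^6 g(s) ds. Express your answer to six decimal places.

Subinterval widths: 1.25, 0.25, 1.5.
g(3) = 0.25, g(4.25) = 4/21, g(4.5) = 2/11, g(6) = 1/7.
On each subinterval the trapezoid contributes (Δs_i/2)·[g(s_{i-1}) + g(s_i)].
Sum ≈ 0.565341.

0.565341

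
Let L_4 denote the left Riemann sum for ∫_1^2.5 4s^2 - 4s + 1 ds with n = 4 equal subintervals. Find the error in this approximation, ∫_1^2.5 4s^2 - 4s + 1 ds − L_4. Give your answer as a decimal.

Exact integral: ∫_1^2.5 f(s) ds = 10.5.
L_4 = 7.828125.
Error = 10.5 − 7.828125 = 2.671875.

2.671875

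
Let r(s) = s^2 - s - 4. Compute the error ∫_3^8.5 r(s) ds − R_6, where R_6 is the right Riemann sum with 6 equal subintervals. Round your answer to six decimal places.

-27.239005

Exact integral: ∫_3^8.5 r(s) ds ≈ 142.08333333.
R_6 ≈ 169.32233796.
Error ≈ 142.08333333 − 169.32233796 ≈ -27.239005.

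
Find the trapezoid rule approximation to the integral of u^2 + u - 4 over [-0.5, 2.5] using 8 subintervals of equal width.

-3.6796875

Δu = (2.5 − (-0.5))/8 = 0.375.
f(-0.5) = -4.25, f(-0.125) = -4.109375, f(0.25) = -3.6875, f(0.625) = -2.984375, f(1) = -2, f(1.375) = -0.734375, f(1.75) = 0.8125, f(2.125) = 2.640625, f(2.5) = 4.75.
T_8 = (Δu/2)·[f(u_0) + 2f(u_1) + ... + 2f(u_{7}) + f(u_8)].
Sum = -3.6796875.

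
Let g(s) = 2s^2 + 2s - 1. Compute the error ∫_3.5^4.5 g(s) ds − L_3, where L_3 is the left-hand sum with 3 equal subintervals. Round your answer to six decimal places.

Exact integral: ∫_3.5^4.5 g(s) ds ≈ 39.16666667.
L_3 ≈ 36.20370370.
Error ≈ 39.16666667 − 36.20370370 ≈ 2.962963.

2.962963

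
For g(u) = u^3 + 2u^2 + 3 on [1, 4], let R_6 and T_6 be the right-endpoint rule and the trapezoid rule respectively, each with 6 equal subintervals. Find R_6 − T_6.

23.25

R_6 = 139.1875.
T_6 = 115.9375.
R_6 − T_6 = 23.25.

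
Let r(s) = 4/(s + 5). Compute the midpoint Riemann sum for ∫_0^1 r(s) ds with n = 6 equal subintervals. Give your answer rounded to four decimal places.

Δs = (1 − 0)/6 = 1/6.
Midpoints: 1/12, 0.25, 5/12, 7/12, 0.75, 11/12.
r(1/12) = 48/61, r(0.25) = 16/21, r(5/12) = 48/65, r(7/12) = 48/67, r(0.75) = 16/23, r(11/12) = 48/71.
Sum = Δs · [r(1/12) + r(0.25) + r(5/12) + ...].
Sum ≈ 0.7292.

0.7292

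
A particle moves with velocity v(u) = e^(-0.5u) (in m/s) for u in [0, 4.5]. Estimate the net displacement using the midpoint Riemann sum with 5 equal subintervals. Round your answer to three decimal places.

Δu = (4.5 − 0)/5 = 0.9.
Midpoints: 0.45, 1.35, 2.25, 3.15, 4.05.
v(0.45) ≈ 0.799, v(1.35) ≈ 0.509, v(2.25) ≈ 0.325, v(3.15) ≈ 0.207, v(4.05) ≈ 0.132.
Sum = Δu · [v(0.45) + v(1.35) + v(2.25) + v(3.15) + v(4.05)].
Sum ≈ 1.774.

1.774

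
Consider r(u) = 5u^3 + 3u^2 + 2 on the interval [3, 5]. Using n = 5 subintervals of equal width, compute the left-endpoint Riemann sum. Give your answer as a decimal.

Δu = (5 − 3)/5 = 0.4.
Left endpoints: 3, 3.4, 3.8, 4.2, 4.6.
r(3) = 164, r(3.4) = 233.2, r(3.8) = 319.68, r(4.2) = 425.36, r(4.6) = 552.16.
Sum = Δu · [r(3) + r(3.4) + r(3.8) + r(4.2) + r(4.6)].
Sum = 677.76.

677.76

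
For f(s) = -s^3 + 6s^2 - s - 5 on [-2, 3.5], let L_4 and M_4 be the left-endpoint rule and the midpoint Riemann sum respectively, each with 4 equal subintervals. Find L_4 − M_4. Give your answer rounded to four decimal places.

L_4 ≈ 47.834961.
M_4 ≈ 33.359863.
L_4 − M_4 ≈ 14.4751.

14.4751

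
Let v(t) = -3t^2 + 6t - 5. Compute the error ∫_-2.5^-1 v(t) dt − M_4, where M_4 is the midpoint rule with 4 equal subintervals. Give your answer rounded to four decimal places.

Exact integral: ∫_-2.5^-1 v(t) dt = -37.875.
M_4 ≈ -37.822266.
Error ≈ -37.875 − (-37.822266) ≈ -0.0527.

-0.0527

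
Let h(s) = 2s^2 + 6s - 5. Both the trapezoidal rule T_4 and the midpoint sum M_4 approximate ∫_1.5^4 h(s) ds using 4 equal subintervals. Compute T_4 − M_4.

0.48828125

T_4 = 69.4921875.
M_4 = 69.00390625.
T_4 − M_4 = 0.48828125.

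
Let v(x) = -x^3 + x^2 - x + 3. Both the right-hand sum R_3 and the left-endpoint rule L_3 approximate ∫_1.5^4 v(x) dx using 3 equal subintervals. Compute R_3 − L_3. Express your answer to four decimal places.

R_3 ≈ -64.571759.
L_3 ≈ -23.425926.
R_3 − L_3 ≈ -41.1458.

-41.1458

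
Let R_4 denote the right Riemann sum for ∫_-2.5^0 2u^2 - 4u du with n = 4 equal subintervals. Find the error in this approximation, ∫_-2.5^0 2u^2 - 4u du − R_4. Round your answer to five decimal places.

6.70573

Exact integral: ∫_-2.5^0 f(u) du ≈ 22.9166667.
R_4 = 16.2109375.
Error ≈ 22.9166667 − 16.2109375 ≈ 6.70573.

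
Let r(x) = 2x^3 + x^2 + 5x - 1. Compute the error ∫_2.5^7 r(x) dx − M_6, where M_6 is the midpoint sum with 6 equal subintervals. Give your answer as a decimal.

Exact integral: ∫_2.5^7 r(x) dx = 1392.46875.
M_6 = 1386.24609375.
Error = 1392.46875 − 1386.24609375 = 6.22265625.

6.22265625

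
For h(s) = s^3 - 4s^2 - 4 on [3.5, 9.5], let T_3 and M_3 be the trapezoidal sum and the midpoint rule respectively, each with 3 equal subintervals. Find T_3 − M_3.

T_3 = 950.75.
M_3 = 857.75.
T_3 − M_3 = 93.

93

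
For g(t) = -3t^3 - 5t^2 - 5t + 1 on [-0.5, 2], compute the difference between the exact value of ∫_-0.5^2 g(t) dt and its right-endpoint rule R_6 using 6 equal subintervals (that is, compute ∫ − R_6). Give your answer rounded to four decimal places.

12.4385

Exact integral: ∫_-0.5^2 g(t) dt ≈ -32.369792.
R_6 ≈ -44.808304.
Error ≈ -32.369792 − (-44.808304) ≈ 12.4385.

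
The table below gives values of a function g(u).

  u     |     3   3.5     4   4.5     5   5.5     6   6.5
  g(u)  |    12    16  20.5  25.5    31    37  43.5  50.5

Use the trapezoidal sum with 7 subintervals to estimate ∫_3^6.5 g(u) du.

Δu = 0.5.
T_7 = (0.5/2)·[12 + 2·16 + 2·20.5 + 2·25.5 + 2·31 + 2·37 + 2·43.5 + 50.5] = 102.375.

102.375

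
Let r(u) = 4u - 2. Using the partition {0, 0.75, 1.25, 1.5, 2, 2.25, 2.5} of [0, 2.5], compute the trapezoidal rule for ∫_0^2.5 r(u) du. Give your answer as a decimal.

Subinterval widths: 0.75, 0.5, 0.25, 0.5, 0.25, 0.25.
r(0) = -2, r(0.75) = 1, r(1.25) = 3, r(1.5) = 4, r(2) = 6, r(2.25) = 7, r(2.5) = 8.
On each subinterval the trapezoid contributes (Δu_i/2)·[r(u_{i-1}) + r(u_i)].
Sum = 7.5.

7.5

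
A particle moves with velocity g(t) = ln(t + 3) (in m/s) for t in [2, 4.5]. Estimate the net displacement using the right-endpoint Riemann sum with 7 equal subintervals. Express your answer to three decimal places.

Δt = (4.5 − 2)/7 = 5/14.
Right endpoints: 33/14, 19/7, 43/14, 24/7, 53/14, 29/7, 4.5.
g(33/14) ≈ 1.678, g(19/7) ≈ 1.743, g(43/14) ≈ 1.804, g(24/7) ≈ 1.861, g(53/14) ≈ 1.915, g(29/7) ≈ 1.966, g(4.5) ≈ 2.015.
Sum = Δt · [g(33/14) + g(19/7) + g(43/14) + ...].
Sum ≈ 4.636.

4.636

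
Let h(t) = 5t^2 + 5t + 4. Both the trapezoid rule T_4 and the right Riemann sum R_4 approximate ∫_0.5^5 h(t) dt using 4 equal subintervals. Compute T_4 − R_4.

T_4 = 292.74609375.
R_4 = 375.01171875.
T_4 − R_4 = -82.265625.

-82.265625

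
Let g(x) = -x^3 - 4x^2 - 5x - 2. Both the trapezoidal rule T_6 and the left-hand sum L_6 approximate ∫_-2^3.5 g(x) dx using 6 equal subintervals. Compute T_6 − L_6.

T_6 ≈ -137.78805.
L_6 ≈ -86.74117.
T_6 − L_6 = -51.046875.

-51.046875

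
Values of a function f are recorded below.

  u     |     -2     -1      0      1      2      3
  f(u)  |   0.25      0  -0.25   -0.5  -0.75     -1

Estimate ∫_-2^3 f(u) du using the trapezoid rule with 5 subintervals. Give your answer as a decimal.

Δu = 1.
T_5 = (1/2)·[0.25 + 2·0 + 2·(-0.25) + 2·(-0.5) + 2·(-0.75) + (-1)] = -1.875.

-1.875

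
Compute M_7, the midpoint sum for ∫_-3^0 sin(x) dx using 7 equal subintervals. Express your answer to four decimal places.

Δx = (0 − (-3))/7 = 3/7.
Midpoints: -39/14, -33/14, -27/14, -1.5, -15/14, -9/14, -3/14.
f(-39/14) ≈ -0.3484, f(-33/14) ≈ -0.7064, f(-27/14) ≈ -0.9367, f(-1.5) ≈ -0.9975, f(-15/14) ≈ -0.8779, f(-9/14) ≈ -0.5995, f(-3/14) ≈ -0.2126.
Sum = Δx · [f(-39/14) + f(-33/14) + f(-27/14) + ...].
Sum ≈ -2.0053.

-2.0053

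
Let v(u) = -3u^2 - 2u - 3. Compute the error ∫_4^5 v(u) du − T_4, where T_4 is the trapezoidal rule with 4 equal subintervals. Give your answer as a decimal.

0.03125

Exact integral: ∫_4^5 v(u) du = -73.
T_4 = -73.03125.
Error = -73 − (-73.03125) = 0.03125.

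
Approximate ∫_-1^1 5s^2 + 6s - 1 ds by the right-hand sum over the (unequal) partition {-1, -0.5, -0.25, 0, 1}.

Subinterval widths: 0.5, 0.25, 0.25, 1.
Right endpoints: -0.5, -0.25, 0, 1.
f(-0.5) = -2.75, f(-0.25) = -2.1875, f(0) = -1, f(1) = 10.
Sum = Σ Δs_i · f(s_i).
Sum = 7.828125.

7.828125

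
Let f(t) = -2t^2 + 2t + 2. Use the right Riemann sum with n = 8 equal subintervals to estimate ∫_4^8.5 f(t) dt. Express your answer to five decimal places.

-331.08398

Δt = (8.5 − 4)/8 = 0.5625.
Right endpoints: 4.5625, 5.125, 5.6875, 6.25, 6.8125, 7.375, 7.9375, 8.5.
f(4.5625) = -30.5078125, f(5.125) = -40.28125, f(5.6875) = -51.3203125, f(6.25) = -63.625, f(6.8125) = -77.1953125, f(7.375) = -92.03125, f(7.9375) = -108.1328125, f(8.5) = -125.5.
Sum = Δt · [f(4.5625) + f(5.125) + f(5.6875) + ...].
Sum ≈ -331.08398.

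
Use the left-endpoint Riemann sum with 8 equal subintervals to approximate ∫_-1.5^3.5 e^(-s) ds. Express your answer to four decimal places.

5.9866

Δs = (3.5 − (-1.5))/8 = 0.625.
Left endpoints: -1.5, -0.875, -0.25, 0.375, 1, 1.625, 2.25, 2.875.
f(-1.5) ≈ 4.4817, f(-0.875) ≈ 2.3989, f(-0.25) ≈ 1.2840, f(0.375) ≈ 0.6873, f(1) ≈ 0.3679, f(1.625) ≈ 0.1969, f(2.25) ≈ 0.1054, f(2.875) ≈ 0.0564.
Sum = Δs · [f(-1.5) + f(-0.875) + f(-0.25) + ...].
Sum ≈ 5.9866.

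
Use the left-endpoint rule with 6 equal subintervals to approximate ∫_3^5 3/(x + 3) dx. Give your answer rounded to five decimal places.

0.88422

Δx = (5 − 3)/6 = 1/3.
Left endpoints: 3, 10/3, 11/3, 4, 13/3, 14/3.
f(3) = 0.5, f(10/3) = 9/19, f(11/3) = 0.45, f(4) = 3/7, f(13/3) = 9/22, f(14/3) = 9/23.
Sum = Δx · [f(3) + f(10/3) + f(11/3) + ...].
Sum ≈ 0.88422.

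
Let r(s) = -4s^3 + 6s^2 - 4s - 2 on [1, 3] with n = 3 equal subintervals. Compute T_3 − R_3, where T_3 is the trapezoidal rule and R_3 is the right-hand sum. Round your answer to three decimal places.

21.333

T_3 ≈ -50.66667.
R_3 = -72.
T_3 − R_3 ≈ 21.333.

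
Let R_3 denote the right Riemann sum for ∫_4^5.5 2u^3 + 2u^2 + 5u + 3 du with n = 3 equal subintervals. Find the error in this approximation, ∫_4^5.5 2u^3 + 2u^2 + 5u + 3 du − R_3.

-62.09375

Exact integral: ∫_4^5.5 f(u) du = 437.90625.
R_3 = 500.
Error = 437.90625 − 500 = -62.09375.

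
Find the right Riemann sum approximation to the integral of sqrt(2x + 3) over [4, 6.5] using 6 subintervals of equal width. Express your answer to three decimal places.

Δx = (6.5 − 4)/6 = 5/12.
Right endpoints: 53/12, 29/6, 5.25, 17/3, 73/12, 6.5.
f(53/12) ≈ 3.440, f(29/6) ≈ 3.559, f(5.25) ≈ 3.674, f(17/3) ≈ 3.786, f(73/12) ≈ 3.894, f(6.5) ≈ 4.000.
Sum = Δx · [f(53/12) + f(29/6) + f(5.25) + ...].
Sum ≈ 9.314.

9.314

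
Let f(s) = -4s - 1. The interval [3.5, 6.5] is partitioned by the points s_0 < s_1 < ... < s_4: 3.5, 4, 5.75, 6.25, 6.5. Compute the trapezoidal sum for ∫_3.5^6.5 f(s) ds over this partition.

-63

Subinterval widths: 0.5, 1.75, 0.5, 0.25.
f(3.5) = -15, f(4) = -17, f(5.75) = -24, f(6.25) = -26, f(6.5) = -27.
On each subinterval the trapezoid contributes (Δs_i/2)·[f(s_{i-1}) + f(s_i)].
Sum = -63.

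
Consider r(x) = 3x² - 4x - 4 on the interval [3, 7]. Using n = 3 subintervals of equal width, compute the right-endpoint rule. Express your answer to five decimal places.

292.88889

Δx = (7 − 3)/3 = 4/3.
Right endpoints: 13/3, 17/3, 7.
r(13/3) = 35, r(17/3) = 209/3, r(7) = 115.
Sum = Δx · [r(13/3) + r(17/3) + r(7)].
Sum ≈ 292.88889.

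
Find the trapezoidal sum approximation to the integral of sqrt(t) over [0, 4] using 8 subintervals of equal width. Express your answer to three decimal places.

Δt = (4 − 0)/8 = 0.5.
f(0) ≈ 0.000, f(0.5) ≈ 0.707, f(1) ≈ 1.000, f(1.5) ≈ 1.225, f(2) ≈ 1.414, f(2.5) ≈ 1.581, f(3) ≈ 1.732, f(3.5) ≈ 1.871, f(4) ≈ 2.000.
T_8 = (Δt/2)·[f(t_0) + 2f(t_1) + ... + 2f(t_{7}) + f(t_8)].
Sum ≈ 5.265.

5.265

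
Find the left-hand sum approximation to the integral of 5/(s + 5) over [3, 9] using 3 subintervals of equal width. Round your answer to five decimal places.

Δs = (9 − 3)/3 = 2.
Left endpoints: 3, 5, 7.
f(3) = 0.625, f(5) = 0.5, f(7) = 5/12.
Sum = Δs · [f(3) + f(5) + f(7)].
Sum ≈ 3.08333.

3.08333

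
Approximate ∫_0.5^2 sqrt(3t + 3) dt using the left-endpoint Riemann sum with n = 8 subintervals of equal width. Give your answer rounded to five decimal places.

3.79570

Δt = (2 − 0.5)/8 = 0.1875.
Left endpoints: 0.5, 0.6875, 0.875, 1.0625, 1.25, 1.4375, 1.625, 1.8125.
f(0.5) ≈ 2.12132, f(0.6875) ≈ 2.25000, f(0.875) ≈ 2.37171, f(1.0625) ≈ 2.48747, f(1.25) ≈ 2.59808, f(1.4375) ≈ 2.70416, f(1.625) ≈ 2.80624, f(1.8125) ≈ 2.90474.
Sum = Δt · [f(0.5) + f(0.6875) + f(0.875) + ...].
Sum ≈ 3.79570.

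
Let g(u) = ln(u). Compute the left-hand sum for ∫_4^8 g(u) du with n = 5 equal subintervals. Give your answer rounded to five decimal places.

Δu = (8 − 4)/5 = 0.8.
Left endpoints: 4, 4.8, 5.6, 6.4, 7.2.
g(4) ≈ 1.38629, g(4.8) ≈ 1.56862, g(5.6) ≈ 1.72277, g(6.4) ≈ 1.85630, g(7.2) ≈ 1.97408.
Sum = Δu · [g(4) + g(4.8) + g(5.6) + g(6.4) + g(7.2)].
Sum ≈ 6.80644.

6.80644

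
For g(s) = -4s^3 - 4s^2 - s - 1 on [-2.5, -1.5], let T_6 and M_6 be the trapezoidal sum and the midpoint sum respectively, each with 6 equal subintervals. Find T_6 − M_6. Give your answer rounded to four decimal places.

0.1389

T_6 ≈ 18.759259.
M_6 ≈ 18.620370.
T_6 − M_6 ≈ 0.1389.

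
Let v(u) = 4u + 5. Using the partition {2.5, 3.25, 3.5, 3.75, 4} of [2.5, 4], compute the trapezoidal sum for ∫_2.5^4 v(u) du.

27

Subinterval widths: 0.75, 0.25, 0.25, 0.25.
v(2.5) = 15, v(3.25) = 18, v(3.5) = 19, v(3.75) = 20, v(4) = 21.
On each subinterval the trapezoid contributes (Δu_i/2)·[v(u_{i-1}) + v(u_i)].
Sum = 27.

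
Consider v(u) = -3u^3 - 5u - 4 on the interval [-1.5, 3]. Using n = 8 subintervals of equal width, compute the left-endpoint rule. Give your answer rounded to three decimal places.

-61.473

Δu = (3 − (-1.5))/8 = 0.5625.
Left endpoints: -1.5, -0.9375, -0.375, 0.1875, 0.75, 1.3125, 1.875, 2.4375.
v(-1.5) = 13.625, v(-0.9375) = 12941/4096, v(-0.375) = -1007/512, v(0.1875) = -20305/4096, v(0.75) = -9.015625, v(1.3125) = -71047/4096, v(1.875) = -16973/512, v(2.4375) = -244261/4096.
Sum = Δu · [v(-1.5) + v(-0.9375) + v(-0.375) + ...].
Sum ≈ -61.473.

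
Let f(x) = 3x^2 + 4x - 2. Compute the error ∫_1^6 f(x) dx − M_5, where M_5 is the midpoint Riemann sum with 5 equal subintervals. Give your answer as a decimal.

1.25

Exact integral: ∫_1^6 f(x) dx = 275.
M_5 = 273.75.
Error = 275 − 273.75 = 1.25.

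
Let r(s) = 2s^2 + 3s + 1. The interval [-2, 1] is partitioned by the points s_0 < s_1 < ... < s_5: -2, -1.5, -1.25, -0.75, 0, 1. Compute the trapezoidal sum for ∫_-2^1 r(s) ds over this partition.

5.0625

Subinterval widths: 0.5, 0.25, 0.5, 0.75, 1.
r(-2) = 3, r(-1.5) = 1, r(-1.25) = 0.375, r(-0.75) = -0.125, r(0) = 1, r(1) = 6.
On each subinterval the trapezoid contributes (Δs_i/2)·[r(s_{i-1}) + r(s_i)].
Sum = 5.0625.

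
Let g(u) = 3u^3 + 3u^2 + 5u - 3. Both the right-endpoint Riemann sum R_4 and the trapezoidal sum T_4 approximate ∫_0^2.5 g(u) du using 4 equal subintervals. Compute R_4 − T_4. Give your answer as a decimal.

R_4 ≈ 79.780273.
T_4 ≈ 55.366211.
R_4 − T_4 = 24.4140625.

24.4140625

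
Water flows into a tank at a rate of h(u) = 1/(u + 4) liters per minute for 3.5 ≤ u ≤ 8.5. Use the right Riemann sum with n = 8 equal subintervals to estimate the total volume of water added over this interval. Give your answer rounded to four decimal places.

Δu = (8.5 − 3.5)/8 = 0.625.
Right endpoints: 4.125, 4.75, 5.375, 6, 6.625, 7.25, 7.875, 8.5.
h(4.125) = 8/65, h(4.75) = 4/35, h(5.375) = 8/75, h(6) = 0.1, h(6.625) = 8/85, h(7.25) = 4/45, h(7.875) = 8/95, h(8.5) = 0.08.
Sum = Δu · [h(4.125) + h(4.75) + h(5.375) + ...].
Sum ≈ 0.4945.

0.4945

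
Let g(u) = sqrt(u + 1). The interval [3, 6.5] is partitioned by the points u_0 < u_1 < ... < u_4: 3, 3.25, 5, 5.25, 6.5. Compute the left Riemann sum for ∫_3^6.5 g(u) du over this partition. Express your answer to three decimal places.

Subinterval widths: 0.25, 1.75, 0.25, 1.25.
Left endpoints: 3, 3.25, 5, 5.25.
g(3) ≈ 2.000, g(3.25) ≈ 2.062, g(5) ≈ 2.449, g(5.25) ≈ 2.500.
Sum = Σ Δu_i · g(u_i).
Sum ≈ 7.845.

7.845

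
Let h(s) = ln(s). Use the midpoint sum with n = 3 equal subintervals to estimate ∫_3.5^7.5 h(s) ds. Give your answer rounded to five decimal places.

6.73824

Δs = (7.5 − 3.5)/3 = 4/3.
Midpoints: 25/6, 5.5, 41/6.
h(25/6) ≈ 1.42712, h(5.5) ≈ 1.70475, h(41/6) ≈ 1.92181.
Sum = Δs · [h(25/6) + h(5.5) + h(41/6)].
Sum ≈ 6.73824.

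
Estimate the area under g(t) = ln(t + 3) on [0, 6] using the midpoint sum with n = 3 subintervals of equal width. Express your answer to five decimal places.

Δt = (6 − 0)/3 = 2.
Midpoints: 1, 3, 5.
g(1) ≈ 1.38629, g(3) ≈ 1.79176, g(5) ≈ 2.07944.
Sum = Δt · [g(1) + g(3) + g(5)].
Sum ≈ 10.51499.

10.51499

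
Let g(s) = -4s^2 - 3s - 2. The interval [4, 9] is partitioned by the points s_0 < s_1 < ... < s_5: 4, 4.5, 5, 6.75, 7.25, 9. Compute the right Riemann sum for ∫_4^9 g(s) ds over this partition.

-1199.375

Subinterval widths: 0.5, 0.5, 1.75, 0.5, 1.75.
Right endpoints: 4.5, 5, 6.75, 7.25, 9.
g(4.5) = -96.5, g(5) = -117, g(6.75) = -204.5, g(7.25) = -234, g(9) = -353.
Sum = Σ Δs_i · g(s_i).
Sum = -1199.375.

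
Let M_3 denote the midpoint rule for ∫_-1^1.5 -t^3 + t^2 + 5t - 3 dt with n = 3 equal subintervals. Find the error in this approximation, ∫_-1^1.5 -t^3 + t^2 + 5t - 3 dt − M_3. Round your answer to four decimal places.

0.0362

Exact integral: ∫_-1^1.5 f(t) dt ≈ -3.932292.
M_3 ≈ -3.968461.
Error ≈ -3.932292 − (-3.968461) ≈ 0.0362.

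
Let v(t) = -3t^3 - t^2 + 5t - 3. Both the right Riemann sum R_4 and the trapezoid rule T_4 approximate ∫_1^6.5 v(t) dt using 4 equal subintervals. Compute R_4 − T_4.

-573.8046875

R_4 ≈ -1976.65918.
T_4 ≈ -1402.85449.
R_4 − T_4 = -573.8046875.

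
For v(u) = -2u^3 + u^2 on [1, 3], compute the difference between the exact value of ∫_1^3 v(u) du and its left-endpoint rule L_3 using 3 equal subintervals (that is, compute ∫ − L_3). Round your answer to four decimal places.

-13.0370

Exact integral: ∫_1^3 v(u) du ≈ -31.333333.
L_3 ≈ -18.296296.
Error ≈ -31.333333 − (-18.296296) ≈ -13.0370.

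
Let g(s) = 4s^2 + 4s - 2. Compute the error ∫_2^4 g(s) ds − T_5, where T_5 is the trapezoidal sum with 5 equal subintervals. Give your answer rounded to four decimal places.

Exact integral: ∫_2^4 g(s) ds ≈ 94.666667.
T_5 = 94.88.
Error ≈ 94.666667 − 94.88 ≈ -0.2133.

-0.2133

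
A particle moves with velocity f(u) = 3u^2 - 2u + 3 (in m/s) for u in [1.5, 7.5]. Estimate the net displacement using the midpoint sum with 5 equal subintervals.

Δu = (7.5 − 1.5)/5 = 1.2.
Midpoints: 2.1, 3.3, 4.5, 5.7, 6.9.
f(2.1) = 12.03, f(3.3) = 29.07, f(4.5) = 54.75, f(5.7) = 89.07, f(6.9) = 132.03.
Sum = Δu · [f(2.1) + f(3.3) + f(4.5) + f(5.7) + f(6.9)].
Sum = 380.34.

380.34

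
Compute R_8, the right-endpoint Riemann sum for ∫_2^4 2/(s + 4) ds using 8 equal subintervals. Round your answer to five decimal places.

0.56507

Δs = (4 − 2)/8 = 0.25.
Right endpoints: 2.25, 2.5, 2.75, 3, 3.25, 3.5, 3.75, 4.
f(2.25) = 0.32, f(2.5) = 4/13, f(2.75) = 8/27, f(3) = 2/7, f(3.25) = 8/29, f(3.5) = 4/15, f(3.75) = 8/31, f(4) = 0.25.
Sum = Δs · [f(2.25) + f(2.5) + f(2.75) + ...].
Sum ≈ 0.56507.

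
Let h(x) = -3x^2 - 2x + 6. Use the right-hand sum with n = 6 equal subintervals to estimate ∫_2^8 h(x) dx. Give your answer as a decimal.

-627

Δx = (8 − 2)/6 = 1.
Right endpoints: 3, 4, 5, 6, 7, 8.
h(3) = -27, h(4) = -50, h(5) = -79, h(6) = -114, h(7) = -155, h(8) = -202.
Sum = Δx · [h(3) + h(4) + h(5) + ...].
Sum = -627.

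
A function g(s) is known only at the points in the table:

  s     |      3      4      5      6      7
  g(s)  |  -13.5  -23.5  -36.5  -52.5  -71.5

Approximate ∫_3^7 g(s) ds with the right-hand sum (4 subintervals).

-184

Δs = 1.
Sum = 1·[(-23.5) + (-36.5) + (-52.5) + (-71.5)] = -184.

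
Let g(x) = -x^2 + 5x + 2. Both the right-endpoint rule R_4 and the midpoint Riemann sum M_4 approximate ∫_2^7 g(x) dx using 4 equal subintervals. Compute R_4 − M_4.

-14.453125

R_4 = -2.96875.
M_4 = 11.484375.
R_4 − M_4 = -14.453125.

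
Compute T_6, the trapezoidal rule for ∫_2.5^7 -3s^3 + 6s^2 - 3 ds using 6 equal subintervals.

-1145.70703125

Δs = (7 − 2.5)/6 = 0.75.
f(2.5) = -12.375, f(3.25) = -42.609375, f(4) = -99, f(4.75) = -189.140625, f(5.5) = -320.625, f(6.25) = -501.046875, f(7) = -738.
T_6 = (Δs/2)·[f(s_0) + 2f(s_1) + ... + 2f(s_{5}) + f(s_6)].
Sum = -1145.70703125.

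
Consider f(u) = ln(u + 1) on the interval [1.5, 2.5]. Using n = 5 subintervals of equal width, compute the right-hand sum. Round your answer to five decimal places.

Δu = (2.5 − 1.5)/5 = 0.2.
Right endpoints: 1.7, 1.9, 2.1, 2.3, 2.5.
f(1.7) ≈ 0.99325, f(1.9) ≈ 1.06471, f(2.1) ≈ 1.13140, f(2.3) ≈ 1.19392, f(2.5) ≈ 1.25276.
Sum = Δu · [f(1.7) + f(1.9) + f(2.1) + f(2.3) + f(2.5)].
Sum ≈ 1.12721.

1.12721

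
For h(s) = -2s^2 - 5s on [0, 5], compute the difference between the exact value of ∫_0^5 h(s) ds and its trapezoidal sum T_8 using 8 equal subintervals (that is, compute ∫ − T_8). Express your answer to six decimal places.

Exact integral: ∫_0^5 h(s) ds ≈ -145.83333333.
T_8 = -146.484375.
Error ≈ -145.83333333 − (-146.484375) ≈ 0.651042.

0.651042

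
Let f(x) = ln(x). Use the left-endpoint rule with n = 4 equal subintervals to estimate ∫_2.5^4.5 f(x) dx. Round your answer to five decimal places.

Δx = (4.5 − 2.5)/4 = 0.5.
Left endpoints: 2.5, 3, 3.5, 4.
f(2.5) ≈ 0.91629, f(3) ≈ 1.09861, f(3.5) ≈ 1.25276, f(4) ≈ 1.38629.
Sum = Δx · [f(2.5) + f(3) + f(3.5) + f(4)].
Sum ≈ 2.32698.

2.32698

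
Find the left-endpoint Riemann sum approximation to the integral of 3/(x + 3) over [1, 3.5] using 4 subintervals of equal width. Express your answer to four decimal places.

1.5504

Δx = (3.5 − 1)/4 = 0.625.
Left endpoints: 1, 1.625, 2.25, 2.875.
f(1) = 0.75, f(1.625) = 24/37, f(2.25) = 4/7, f(2.875) = 24/47.
Sum = Δx · [f(1) + f(1.625) + f(2.25) + f(2.875)].
Sum ≈ 1.5504.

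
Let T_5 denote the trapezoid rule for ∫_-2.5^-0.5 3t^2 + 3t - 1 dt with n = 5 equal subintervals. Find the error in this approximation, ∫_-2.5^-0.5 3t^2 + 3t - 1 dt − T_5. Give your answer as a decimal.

Exact integral: ∫_-2.5^-0.5 f(t) dt = 4.5.
T_5 = 4.66.
Error = 4.5 − 4.66 = -0.16.

-0.16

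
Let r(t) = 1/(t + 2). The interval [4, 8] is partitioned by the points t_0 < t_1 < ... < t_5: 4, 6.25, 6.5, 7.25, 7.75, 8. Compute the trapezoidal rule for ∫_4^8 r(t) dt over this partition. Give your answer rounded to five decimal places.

Subinterval widths: 2.25, 0.25, 0.75, 0.5, 0.25.
r(4) = 1/6, r(6.25) = 4/33, r(6.5) = 2/17, r(7.25) = 4/37, r(7.75) = 4/39, r(8) = 0.1.
On each subinterval the trapezoid contributes (Δt_i/2)·[r(t_{i-1}) + r(t_i)].
Sum ≈ 0.51637.

0.51637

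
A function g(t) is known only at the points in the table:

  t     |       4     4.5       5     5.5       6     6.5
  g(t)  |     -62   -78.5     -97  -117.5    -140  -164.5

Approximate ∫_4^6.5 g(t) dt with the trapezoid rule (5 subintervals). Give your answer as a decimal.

-273.125

Δt = 0.5.
T_5 = (0.5/2)·[(-62) + 2·(-78.5) + 2·(-97) + 2·(-117.5) + 2·(-140) + (-164.5)] = -273.125.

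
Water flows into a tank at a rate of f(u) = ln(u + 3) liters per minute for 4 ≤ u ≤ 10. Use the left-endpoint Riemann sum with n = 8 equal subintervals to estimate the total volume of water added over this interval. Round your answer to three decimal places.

Δu = (10 − 4)/8 = 0.75.
Left endpoints: 4, 4.75, 5.5, 6.25, 7, 7.75, 8.5, 9.25.
f(4) ≈ 1.946, f(4.75) ≈ 2.048, f(5.5) ≈ 2.140, f(6.25) ≈ 2.225, f(7) ≈ 2.303, f(7.75) ≈ 2.375, f(8.5) ≈ 2.442, f(9.25) ≈ 2.506.
Sum = Δu · [f(4) + f(4.75) + f(5.5) + ...].
Sum ≈ 13.488.

13.488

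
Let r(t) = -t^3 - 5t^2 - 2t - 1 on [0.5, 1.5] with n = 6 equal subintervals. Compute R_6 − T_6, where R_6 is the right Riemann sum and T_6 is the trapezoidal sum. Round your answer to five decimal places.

-1.27083

R_6 ≈ -10.9745370.
T_6 ≈ -9.7037037.
R_6 − T_6 ≈ -1.27083.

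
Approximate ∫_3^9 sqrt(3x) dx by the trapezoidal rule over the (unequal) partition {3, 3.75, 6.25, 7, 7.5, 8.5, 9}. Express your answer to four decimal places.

Subinterval widths: 0.75, 2.5, 0.75, 0.5, 1, 0.5.
f(3) ≈ 3.0000, f(3.75) ≈ 3.3541, f(6.25) ≈ 4.3301, f(7) ≈ 4.5826, f(7.5) ≈ 4.7434, f(8.5) ≈ 5.0498, f(9) ≈ 5.1962.
On each subinterval the trapezoid contributes (Δx_i/2)·[f(x_{i-1}) + f(x_i)].
Sum ≈ 25.1199.

25.1199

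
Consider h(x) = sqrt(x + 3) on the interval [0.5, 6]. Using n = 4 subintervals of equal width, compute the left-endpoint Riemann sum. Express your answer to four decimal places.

12.8427

Δx = (6 − 0.5)/4 = 1.375.
Left endpoints: 0.5, 1.875, 3.25, 4.625.
h(0.5) ≈ 1.8708, h(1.875) ≈ 2.2079, h(3.25) ≈ 2.5000, h(4.625) ≈ 2.7613.
Sum = Δx · [h(0.5) + h(1.875) + h(3.25) + h(4.625)].
Sum ≈ 12.8427.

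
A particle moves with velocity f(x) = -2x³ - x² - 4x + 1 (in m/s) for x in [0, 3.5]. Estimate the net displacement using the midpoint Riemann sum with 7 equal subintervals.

-109.484375

Δx = (3.5 − 0)/7 = 0.5.
Midpoints: 0.25, 0.75, 1.25, 1.75, 2.25, 2.75, 3.25.
f(0.25) = -0.09375, f(0.75) = -3.40625, f(1.25) = -9.46875, f(1.75) = -19.78125, f(2.25) = -35.84375, f(2.75) = -59.15625, f(3.25) = -91.21875.
Sum = Δx · [f(0.25) + f(0.75) + f(1.25) + ...].
Sum = -109.484375.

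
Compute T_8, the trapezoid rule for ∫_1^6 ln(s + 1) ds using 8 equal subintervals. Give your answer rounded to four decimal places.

7.2235

Δs = (6 − 1)/8 = 0.625.
f(1) ≈ 0.6931, f(1.625) ≈ 0.9651, f(2.25) ≈ 1.1787, f(2.875) ≈ 1.3545, f(3.5) ≈ 1.5041, f(4.125) ≈ 1.6341, f(4.75) ≈ 1.7492, f(5.375) ≈ 1.8524, f(6) ≈ 1.9459.
T_8 = (Δs/2)·[f(s_0) + 2f(s_1) + ... + 2f(s_{7}) + f(s_8)].
Sum ≈ 7.2235.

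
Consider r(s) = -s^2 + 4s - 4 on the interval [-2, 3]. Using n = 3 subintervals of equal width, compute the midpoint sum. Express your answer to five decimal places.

-20.50926

Δs = (3 − (-2))/3 = 5/3.
Midpoints: -7/6, 0.5, 13/6.
r(-7/6) = -361/36, r(0.5) = -2.25, r(13/6) = -1/36.
Sum = Δs · [r(-7/6) + r(0.5) + r(13/6)].
Sum ≈ -20.50926.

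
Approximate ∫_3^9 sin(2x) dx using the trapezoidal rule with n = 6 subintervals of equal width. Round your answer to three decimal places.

0.096

Δx = (9 − 3)/6 = 1.
f(3) ≈ -0.279, f(4) ≈ 0.989, f(5) ≈ -0.544, f(6) ≈ -0.537, f(7) ≈ 0.991, f(8) ≈ -0.288, f(9) ≈ -0.751.
T_6 = (Δx/2)·[f(x_0) + 2f(x_1) + ... + 2f(x_{5}) + f(x_6)].
Sum ≈ 0.096.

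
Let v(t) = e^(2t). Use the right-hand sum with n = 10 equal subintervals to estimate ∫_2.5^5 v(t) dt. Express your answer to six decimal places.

13900.735328

Δt = (5 − 2.5)/10 = 0.25.
Right endpoints: 2.75, 3, 3.25, 3.5, 3.75, 4, 4.25, 4.5, 4.75, 5.
v(2.75) ≈ 244.691932, v(3) ≈ 403.428793, v(3.25) ≈ 665.141633, v(3.5) ≈ 1096.633158, v(3.75) ≈ 1808.042414, v(4) ≈ 2980.957987, v(4.25) ≈ 4914.768840, v(4.5) ≈ 8103.083928, v(4.75) ≈ 13359.726830, v(5) ≈ 22026.465795.
Sum = Δt · [v(2.75) + v(3) + v(3.25) + ...].
Sum ≈ 13900.735328.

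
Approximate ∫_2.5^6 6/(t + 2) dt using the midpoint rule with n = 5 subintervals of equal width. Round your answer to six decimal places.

3.448072

Δt = (6 − 2.5)/5 = 0.7.
Midpoints: 2.85, 3.55, 4.25, 4.95, 5.65.
f(2.85) = 120/97, f(3.55) = 40/37, f(4.25) = 0.96, f(4.95) = 120/139, f(5.65) = 40/51.
Sum = Δt · [f(2.85) + f(3.55) + f(4.25) + f(4.95) + f(5.65)].
Sum ≈ 3.448072.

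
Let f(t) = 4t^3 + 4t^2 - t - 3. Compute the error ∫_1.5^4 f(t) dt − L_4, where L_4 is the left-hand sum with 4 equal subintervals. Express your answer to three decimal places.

Exact integral: ∫_1.5^4 f(t) dt ≈ 317.39583.
L_4 = 231.23046875.
Error ≈ 317.39583 − 231.23046875 ≈ 86.165.

86.165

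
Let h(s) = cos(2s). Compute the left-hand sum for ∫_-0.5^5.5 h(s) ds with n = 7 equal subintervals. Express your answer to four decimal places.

Δs = (5.5 − (-0.5))/7 = 6/7.
Left endpoints: -0.5, 5/14, 17/14, 29/14, 41/14, 53/14, 65/14.
h(-0.5) ≈ 0.5403, h(5/14) ≈ 0.7556, h(17/14) ≈ -0.7564, h(29/14) ≈ -0.5392, h(41/14) ≈ 0.9106, h(53/14) ≈ 0.2788, h(65/14) ≈ -0.9903.
Sum = Δs · [h(-0.5) + h(5/14) + h(17/14) + ...].
Sum ≈ 0.1708.

0.1708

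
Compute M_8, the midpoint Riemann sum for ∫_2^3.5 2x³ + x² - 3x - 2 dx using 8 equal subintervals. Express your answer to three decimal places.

Δx = (3.5 − 2)/8 = 0.1875.
Midpoints: 2.09375, 2.28125, 2.46875, 2.65625, 2.84375, 3.03125, 3.21875, 3.40625.
f(2.09375) = 236907/16384, f(2.28125) = 329385/16384, f(2.46875) = 438783/16384, f(2.65625) = 566397/16384, f(2.84375) = 713523/16384, f(3.03125) = 881457/16384, f(3.21875) = 1071495/16384, f(3.40625) = 1284933/16384.
Sum = Δx · [f(2.09375) + f(2.28125) + f(2.46875) + ...].
Sum ≈ 63.204.

63.204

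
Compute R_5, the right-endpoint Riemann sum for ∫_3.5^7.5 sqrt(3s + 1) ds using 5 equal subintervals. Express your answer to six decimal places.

17.224879

Δs = (7.5 − 3.5)/5 = 0.8.
Right endpoints: 4.3, 5.1, 5.9, 6.7, 7.5.
f(4.3) ≈ 3.728270, f(5.1) ≈ 4.037326, f(5.9) ≈ 4.324350, f(6.7) ≈ 4.593474, f(7.5) ≈ 4.847680.
Sum = Δs · [f(4.3) + f(5.1) + f(5.9) + f(6.7) + f(7.5)].
Sum ≈ 17.224879.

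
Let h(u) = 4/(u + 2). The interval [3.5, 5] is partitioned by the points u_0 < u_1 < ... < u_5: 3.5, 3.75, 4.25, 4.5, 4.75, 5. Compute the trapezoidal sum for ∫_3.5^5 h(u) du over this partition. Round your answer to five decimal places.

0.96520

Subinterval widths: 0.25, 0.5, 0.25, 0.25, 0.25.
h(3.5) = 8/11, h(3.75) = 16/23, h(4.25) = 0.64, h(4.5) = 8/13, h(4.75) = 16/27, h(5) = 4/7.
On each subinterval the trapezoid contributes (Δu_i/2)·[h(u_{i-1}) + h(u_i)].
Sum ≈ 0.96520.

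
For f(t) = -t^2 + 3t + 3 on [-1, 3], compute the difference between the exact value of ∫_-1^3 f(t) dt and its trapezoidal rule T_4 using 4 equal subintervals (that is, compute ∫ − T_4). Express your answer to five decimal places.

Exact integral: ∫_-1^3 f(t) dt ≈ 14.6666667.
T_4 = 14.
Error ≈ 14.6666667 − 14 ≈ 0.66667.

0.66667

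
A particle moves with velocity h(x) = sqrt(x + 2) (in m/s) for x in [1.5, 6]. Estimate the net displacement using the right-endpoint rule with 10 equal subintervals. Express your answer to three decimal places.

10.934

Δx = (6 − 1.5)/10 = 0.45.
Right endpoints: 1.95, 2.4, 2.85, 3.3, 3.75, 4.2, 4.65, 5.1, 5.55, 6.
h(1.95) ≈ 1.987, h(2.4) ≈ 2.098, h(2.85) ≈ 2.202, h(3.3) ≈ 2.302, h(3.75) ≈ 2.398, h(4.2) ≈ 2.490, h(4.65) ≈ 2.579, h(5.1) ≈ 2.665, h(5.55) ≈ 2.748, h(6) ≈ 2.828.
Sum = Δx · [h(1.95) + h(2.4) + h(2.85) + ...].
Sum ≈ 10.934.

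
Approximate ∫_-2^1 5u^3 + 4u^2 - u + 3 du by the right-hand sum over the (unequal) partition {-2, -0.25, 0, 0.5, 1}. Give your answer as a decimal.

Subinterval widths: 1.75, 0.25, 0.5, 0.5.
Right endpoints: -0.25, 0, 0.5, 1.
f(-0.25) = 3.421875, f(0) = 3, f(0.5) = 4.125, f(1) = 11.
Sum = Σ Δu_i · f(u_i).
Sum = 14.30078125.

14.30078125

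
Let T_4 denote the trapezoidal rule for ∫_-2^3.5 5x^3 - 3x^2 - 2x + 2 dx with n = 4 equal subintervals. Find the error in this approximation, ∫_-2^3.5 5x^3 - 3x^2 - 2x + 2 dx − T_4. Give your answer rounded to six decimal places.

Exact integral: ∫_-2^3.5 f(x) dx = 119.453125.
T_4 ≈ 133.75097656.
Error ≈ 119.453125 − 133.75097656 ≈ -14.297852.

-14.297852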